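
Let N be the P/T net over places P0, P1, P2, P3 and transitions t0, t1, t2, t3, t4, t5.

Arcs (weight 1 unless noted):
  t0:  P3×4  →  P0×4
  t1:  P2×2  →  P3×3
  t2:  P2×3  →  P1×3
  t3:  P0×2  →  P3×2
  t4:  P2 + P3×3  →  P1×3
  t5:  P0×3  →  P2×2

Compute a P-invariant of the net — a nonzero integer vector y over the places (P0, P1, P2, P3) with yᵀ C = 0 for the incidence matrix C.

y = (P0:2, P1:3, P2:3, P3:2)

Incidence matrix C (rows=places, cols=transitions):
       t0   t1   t2   t3   t4   t5
   P0   4    0    0   -2    0   -3
   P1   0    0    3    0    3    0
   P2   0   -2   -3    0   -1    2
   P3  -4    3    0    2   -3    0

Candidate y = [2, 3, 3, 2]; check y·C column-wise:
  col t0: 2·4 + 3·0 + 3·0 + 2·-4 = 0
  col t1: 2·0 + 3·0 + 3·-2 + 2·3 = 0
  col t2: 2·0 + 3·3 + 3·-3 + 2·0 = 0
  col t3: 2·-2 + 3·0 + 3·0 + 2·2 = 0
  col t4: 2·0 + 3·3 + 3·-1 + 2·-3 = 0
  col t5: 2·-3 + 3·0 + 3·2 + 2·0 = 0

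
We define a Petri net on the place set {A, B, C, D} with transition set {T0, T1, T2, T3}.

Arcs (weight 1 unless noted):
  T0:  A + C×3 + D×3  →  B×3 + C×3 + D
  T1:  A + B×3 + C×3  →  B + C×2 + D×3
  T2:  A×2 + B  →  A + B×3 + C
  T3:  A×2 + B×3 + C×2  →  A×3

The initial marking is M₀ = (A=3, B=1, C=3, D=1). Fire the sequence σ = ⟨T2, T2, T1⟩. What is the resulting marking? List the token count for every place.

(A=0, B=3, C=4, D=4)

step 1: fire T2:  (A=3, B=1, C=3, D=1) → (A=2, B=3, C=4, D=1)
step 2: fire T2:  (A=2, B=3, C=4, D=1) → (A=1, B=5, C=5, D=1)
step 3: fire T1:  (A=1, B=5, C=5, D=1) → (A=0, B=3, C=4, D=4)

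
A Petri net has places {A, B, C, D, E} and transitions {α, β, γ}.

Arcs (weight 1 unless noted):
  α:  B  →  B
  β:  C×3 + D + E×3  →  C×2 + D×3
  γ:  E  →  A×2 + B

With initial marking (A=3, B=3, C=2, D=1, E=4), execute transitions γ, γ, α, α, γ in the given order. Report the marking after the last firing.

(A=9, B=6, C=2, D=1, E=1)

step 1: fire γ:  (A=3, B=3, C=2, D=1, E=4) → (A=5, B=4, C=2, D=1, E=3)
step 2: fire γ:  (A=5, B=4, C=2, D=1, E=3) → (A=7, B=5, C=2, D=1, E=2)
step 3: fire α:  (A=7, B=5, C=2, D=1, E=2) → (A=7, B=5, C=2, D=1, E=2)
step 4: fire α:  (A=7, B=5, C=2, D=1, E=2) → (A=7, B=5, C=2, D=1, E=2)
step 5: fire γ:  (A=7, B=5, C=2, D=1, E=2) → (A=9, B=6, C=2, D=1, E=1)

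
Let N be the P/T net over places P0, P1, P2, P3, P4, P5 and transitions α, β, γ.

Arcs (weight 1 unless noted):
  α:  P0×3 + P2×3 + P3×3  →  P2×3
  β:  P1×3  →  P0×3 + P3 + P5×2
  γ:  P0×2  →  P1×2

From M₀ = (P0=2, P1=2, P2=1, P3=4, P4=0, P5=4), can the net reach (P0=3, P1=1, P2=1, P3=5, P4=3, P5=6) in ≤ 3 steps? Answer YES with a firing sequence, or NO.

NO — not reachable within 3 firings

depth 0: 1 marking
depth 1: 2 markings reached so far
depth 2: 3 markings reached so far
depth 3: 4 markings reached so far
target is not among the 4 markings reachable within 3 steps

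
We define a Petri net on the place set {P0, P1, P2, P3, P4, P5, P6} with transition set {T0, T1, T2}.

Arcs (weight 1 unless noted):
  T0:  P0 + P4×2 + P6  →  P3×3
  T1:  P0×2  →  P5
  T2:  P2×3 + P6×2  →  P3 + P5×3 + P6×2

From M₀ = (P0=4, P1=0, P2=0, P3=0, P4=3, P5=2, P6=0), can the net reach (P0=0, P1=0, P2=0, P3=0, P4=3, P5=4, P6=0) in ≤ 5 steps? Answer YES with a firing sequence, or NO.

step 1: fire T1:  (P0=4, P1=0, P2=0, P3=0, P4=3, P5=2, P6=0) → (P0=2, P1=0, P2=0, P3=0, P4=3, P5=3, P6=0)
step 2: fire T1:  (P0=2, P1=0, P2=0, P3=0, P4=3, P5=3, P6=0) → (P0=0, P1=0, P2=0, P3=0, P4=3, P5=4, P6=0)

YES — reachable via ⟨T1, T1⟩ (2 firings)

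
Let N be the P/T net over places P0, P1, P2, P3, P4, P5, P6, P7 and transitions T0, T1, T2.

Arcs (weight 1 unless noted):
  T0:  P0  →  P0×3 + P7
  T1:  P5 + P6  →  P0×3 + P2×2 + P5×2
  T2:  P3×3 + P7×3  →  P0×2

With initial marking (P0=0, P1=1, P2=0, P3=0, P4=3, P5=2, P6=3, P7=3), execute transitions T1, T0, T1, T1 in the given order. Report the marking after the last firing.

(P0=11, P1=1, P2=6, P3=0, P4=3, P5=5, P6=0, P7=4)

step 1: fire T1:  (P0=0, P1=1, P2=0, P3=0, P4=3, P5=2, P6=3, P7=3) → (P0=3, P1=1, P2=2, P3=0, P4=3, P5=3, P6=2, P7=3)
step 2: fire T0:  (P0=3, P1=1, P2=2, P3=0, P4=3, P5=3, P6=2, P7=3) → (P0=5, P1=1, P2=2, P3=0, P4=3, P5=3, P6=2, P7=4)
step 3: fire T1:  (P0=5, P1=1, P2=2, P3=0, P4=3, P5=3, P6=2, P7=4) → (P0=8, P1=1, P2=4, P3=0, P4=3, P5=4, P6=1, P7=4)
step 4: fire T1:  (P0=8, P1=1, P2=4, P3=0, P4=3, P5=4, P6=1, P7=4) → (P0=11, P1=1, P2=6, P3=0, P4=3, P5=5, P6=0, P7=4)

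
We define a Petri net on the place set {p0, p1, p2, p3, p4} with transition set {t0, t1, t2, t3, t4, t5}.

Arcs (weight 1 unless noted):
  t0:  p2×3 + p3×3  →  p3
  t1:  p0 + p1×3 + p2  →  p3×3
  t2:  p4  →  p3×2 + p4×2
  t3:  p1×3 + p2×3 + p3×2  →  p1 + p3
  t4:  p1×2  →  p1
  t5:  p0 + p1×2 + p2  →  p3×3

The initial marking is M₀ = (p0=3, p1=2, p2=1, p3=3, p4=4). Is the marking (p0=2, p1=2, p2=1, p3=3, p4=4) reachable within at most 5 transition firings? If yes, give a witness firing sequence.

depth 0: 1 marking
depth 1: 4 markings reached so far
depth 2: 7 markings reached so far
depth 3: 10 markings reached so far
depth 4: 13 markings reached so far
depth 5: 16 markings reached so far
target is not among the 16 markings reachable within 5 steps

NO — not reachable within 5 firings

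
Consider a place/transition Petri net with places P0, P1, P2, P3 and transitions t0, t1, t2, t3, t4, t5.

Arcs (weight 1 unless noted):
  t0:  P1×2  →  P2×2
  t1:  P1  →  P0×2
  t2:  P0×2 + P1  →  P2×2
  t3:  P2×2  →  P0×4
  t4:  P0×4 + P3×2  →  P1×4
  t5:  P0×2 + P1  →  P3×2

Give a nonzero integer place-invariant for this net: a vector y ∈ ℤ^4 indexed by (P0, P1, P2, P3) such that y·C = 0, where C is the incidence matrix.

Incidence matrix C (rows=places, cols=transitions):
       t0   t1   t2   t3   t4   t5
   P0   0    2   -2    4   -4   -2
   P1  -2   -1   -1    0    4   -1
   P2   2    0    2   -2    0    0
   P3   0    0    0    0   -2    2

Candidate y = [1, 2, 2, 2]; check y·C column-wise:
  col t0: 1·0 + 2·-2 + 2·2 + 2·0 = 0
  col t1: 1·2 + 2·-1 + 2·0 + 2·0 = 0
  col t2: 1·-2 + 2·-1 + 2·2 + 2·0 = 0
  col t3: 1·4 + 2·0 + 2·-2 + 2·0 = 0
  col t4: 1·-4 + 2·4 + 2·0 + 2·-2 = 0
  col t5: 1·-2 + 2·-1 + 2·0 + 2·2 = 0

y = (P0:1, P1:2, P2:2, P3:2)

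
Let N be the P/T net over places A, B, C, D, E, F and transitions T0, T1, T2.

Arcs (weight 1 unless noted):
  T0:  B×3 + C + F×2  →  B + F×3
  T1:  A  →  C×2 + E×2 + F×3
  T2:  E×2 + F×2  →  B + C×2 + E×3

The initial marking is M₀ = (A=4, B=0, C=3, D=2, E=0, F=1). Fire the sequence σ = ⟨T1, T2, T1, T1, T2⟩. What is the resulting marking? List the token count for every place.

step 1: fire T1:  (A=4, B=0, C=3, D=2, E=0, F=1) → (A=3, B=0, C=5, D=2, E=2, F=4)
step 2: fire T2:  (A=3, B=0, C=5, D=2, E=2, F=4) → (A=3, B=1, C=7, D=2, E=3, F=2)
step 3: fire T1:  (A=3, B=1, C=7, D=2, E=3, F=2) → (A=2, B=1, C=9, D=2, E=5, F=5)
step 4: fire T1:  (A=2, B=1, C=9, D=2, E=5, F=5) → (A=1, B=1, C=11, D=2, E=7, F=8)
step 5: fire T2:  (A=1, B=1, C=11, D=2, E=7, F=8) → (A=1, B=2, C=13, D=2, E=8, F=6)

(A=1, B=2, C=13, D=2, E=8, F=6)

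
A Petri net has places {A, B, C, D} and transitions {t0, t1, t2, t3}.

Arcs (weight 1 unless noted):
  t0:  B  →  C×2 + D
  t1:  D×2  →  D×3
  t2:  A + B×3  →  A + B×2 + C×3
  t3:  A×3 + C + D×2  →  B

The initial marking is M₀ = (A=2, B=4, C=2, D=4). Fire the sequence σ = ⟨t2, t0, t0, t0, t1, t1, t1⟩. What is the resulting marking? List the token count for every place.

step 1: fire t2:  (A=2, B=4, C=2, D=4) → (A=2, B=3, C=5, D=4)
step 2: fire t0:  (A=2, B=3, C=5, D=4) → (A=2, B=2, C=7, D=5)
step 3: fire t0:  (A=2, B=2, C=7, D=5) → (A=2, B=1, C=9, D=6)
step 4: fire t0:  (A=2, B=1, C=9, D=6) → (A=2, B=0, C=11, D=7)
step 5: fire t1:  (A=2, B=0, C=11, D=7) → (A=2, B=0, C=11, D=8)
step 6: fire t1:  (A=2, B=0, C=11, D=8) → (A=2, B=0, C=11, D=9)
step 7: fire t1:  (A=2, B=0, C=11, D=9) → (A=2, B=0, C=11, D=10)

(A=2, B=0, C=11, D=10)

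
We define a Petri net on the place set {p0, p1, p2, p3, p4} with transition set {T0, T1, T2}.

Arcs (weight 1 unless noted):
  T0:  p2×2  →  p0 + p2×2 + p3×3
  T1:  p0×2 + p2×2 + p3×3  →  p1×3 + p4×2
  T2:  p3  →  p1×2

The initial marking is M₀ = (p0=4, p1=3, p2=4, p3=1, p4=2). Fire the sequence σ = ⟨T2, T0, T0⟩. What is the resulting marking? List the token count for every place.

(p0=6, p1=5, p2=4, p3=6, p4=2)

step 1: fire T2:  (p0=4, p1=3, p2=4, p3=1, p4=2) → (p0=4, p1=5, p2=4, p3=0, p4=2)
step 2: fire T0:  (p0=4, p1=5, p2=4, p3=0, p4=2) → (p0=5, p1=5, p2=4, p3=3, p4=2)
step 3: fire T0:  (p0=5, p1=5, p2=4, p3=3, p4=2) → (p0=6, p1=5, p2=4, p3=6, p4=2)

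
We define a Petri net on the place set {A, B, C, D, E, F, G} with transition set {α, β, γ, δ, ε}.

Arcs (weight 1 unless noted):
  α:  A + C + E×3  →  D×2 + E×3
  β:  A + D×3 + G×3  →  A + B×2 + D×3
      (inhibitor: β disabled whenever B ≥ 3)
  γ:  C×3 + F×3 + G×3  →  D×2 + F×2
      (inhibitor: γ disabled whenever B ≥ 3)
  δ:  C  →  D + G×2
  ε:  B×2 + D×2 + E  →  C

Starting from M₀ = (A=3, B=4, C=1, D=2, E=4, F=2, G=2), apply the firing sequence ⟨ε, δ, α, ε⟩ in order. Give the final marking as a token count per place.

(A=2, B=0, C=1, D=1, E=2, F=2, G=4)

step 1: fire ε:  (A=3, B=4, C=1, D=2, E=4, F=2, G=2) → (A=3, B=2, C=2, D=0, E=3, F=2, G=2)
step 2: fire δ:  (A=3, B=2, C=2, D=0, E=3, F=2, G=2) → (A=3, B=2, C=1, D=1, E=3, F=2, G=4)
step 3: fire α:  (A=3, B=2, C=1, D=1, E=3, F=2, G=4) → (A=2, B=2, C=0, D=3, E=3, F=2, G=4)
step 4: fire ε:  (A=2, B=2, C=0, D=3, E=3, F=2, G=4) → (A=2, B=0, C=1, D=1, E=2, F=2, G=4)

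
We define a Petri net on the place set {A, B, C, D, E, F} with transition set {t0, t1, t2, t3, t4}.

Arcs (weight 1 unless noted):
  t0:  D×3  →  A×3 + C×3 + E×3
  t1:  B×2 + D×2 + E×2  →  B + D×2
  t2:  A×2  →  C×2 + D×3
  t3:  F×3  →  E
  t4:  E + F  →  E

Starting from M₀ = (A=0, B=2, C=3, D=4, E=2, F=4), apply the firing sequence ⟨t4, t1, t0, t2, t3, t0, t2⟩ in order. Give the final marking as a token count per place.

(A=2, B=1, C=13, D=4, E=7, F=0)

step 1: fire t4:  (A=0, B=2, C=3, D=4, E=2, F=4) → (A=0, B=2, C=3, D=4, E=2, F=3)
step 2: fire t1:  (A=0, B=2, C=3, D=4, E=2, F=3) → (A=0, B=1, C=3, D=4, E=0, F=3)
step 3: fire t0:  (A=0, B=1, C=3, D=4, E=0, F=3) → (A=3, B=1, C=6, D=1, E=3, F=3)
step 4: fire t2:  (A=3, B=1, C=6, D=1, E=3, F=3) → (A=1, B=1, C=8, D=4, E=3, F=3)
step 5: fire t3:  (A=1, B=1, C=8, D=4, E=3, F=3) → (A=1, B=1, C=8, D=4, E=4, F=0)
step 6: fire t0:  (A=1, B=1, C=8, D=4, E=4, F=0) → (A=4, B=1, C=11, D=1, E=7, F=0)
step 7: fire t2:  (A=4, B=1, C=11, D=1, E=7, F=0) → (A=2, B=1, C=13, D=4, E=7, F=0)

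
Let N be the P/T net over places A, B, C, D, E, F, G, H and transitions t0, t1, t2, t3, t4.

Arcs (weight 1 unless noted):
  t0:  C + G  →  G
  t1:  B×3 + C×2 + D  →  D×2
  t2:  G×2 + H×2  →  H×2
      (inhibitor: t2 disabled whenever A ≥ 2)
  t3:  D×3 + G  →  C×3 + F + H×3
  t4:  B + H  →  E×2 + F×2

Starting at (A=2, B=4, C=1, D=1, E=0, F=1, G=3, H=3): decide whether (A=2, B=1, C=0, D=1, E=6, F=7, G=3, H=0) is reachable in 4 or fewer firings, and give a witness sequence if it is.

step 1: fire t0:  (A=2, B=4, C=1, D=1, E=0, F=1, G=3, H=3) → (A=2, B=4, C=0, D=1, E=0, F=1, G=3, H=3)
step 2: fire t4:  (A=2, B=4, C=0, D=1, E=0, F=1, G=3, H=3) → (A=2, B=3, C=0, D=1, E=2, F=3, G=3, H=2)
step 3: fire t4:  (A=2, B=3, C=0, D=1, E=2, F=3, G=3, H=2) → (A=2, B=2, C=0, D=1, E=4, F=5, G=3, H=1)
step 4: fire t4:  (A=2, B=2, C=0, D=1, E=4, F=5, G=3, H=1) → (A=2, B=1, C=0, D=1, E=6, F=7, G=3, H=0)

YES — reachable via ⟨t0, t4, t4, t4⟩ (4 firings)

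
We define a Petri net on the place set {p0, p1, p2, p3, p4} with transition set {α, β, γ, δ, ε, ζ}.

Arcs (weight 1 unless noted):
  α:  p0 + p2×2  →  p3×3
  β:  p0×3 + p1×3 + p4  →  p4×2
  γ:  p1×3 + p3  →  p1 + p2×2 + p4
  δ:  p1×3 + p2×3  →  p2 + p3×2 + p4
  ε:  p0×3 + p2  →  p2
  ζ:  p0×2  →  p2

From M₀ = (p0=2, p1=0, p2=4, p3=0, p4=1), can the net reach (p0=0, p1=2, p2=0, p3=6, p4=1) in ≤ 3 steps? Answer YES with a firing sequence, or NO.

depth 0: 1 marking
depth 1: 3 markings reached so far
depth 2: 4 markings reached so far
depth 3: 4 markings reached so far
(frontier empty at depth 3; search complete)
target is not among the 4 markings reachable within 3 steps

NO — not reachable within 3 firings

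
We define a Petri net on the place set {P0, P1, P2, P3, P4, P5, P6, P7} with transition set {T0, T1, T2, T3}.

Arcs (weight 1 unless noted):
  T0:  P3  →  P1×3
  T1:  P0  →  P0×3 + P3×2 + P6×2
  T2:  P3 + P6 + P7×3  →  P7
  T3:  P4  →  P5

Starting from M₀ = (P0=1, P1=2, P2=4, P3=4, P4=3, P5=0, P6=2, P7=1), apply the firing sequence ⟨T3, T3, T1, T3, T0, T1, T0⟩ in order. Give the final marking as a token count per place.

step 1: fire T3:  (P0=1, P1=2, P2=4, P3=4, P4=3, P5=0, P6=2, P7=1) → (P0=1, P1=2, P2=4, P3=4, P4=2, P5=1, P6=2, P7=1)
step 2: fire T3:  (P0=1, P1=2, P2=4, P3=4, P4=2, P5=1, P6=2, P7=1) → (P0=1, P1=2, P2=4, P3=4, P4=1, P5=2, P6=2, P7=1)
step 3: fire T1:  (P0=1, P1=2, P2=4, P3=4, P4=1, P5=2, P6=2, P7=1) → (P0=3, P1=2, P2=4, P3=6, P4=1, P5=2, P6=4, P7=1)
step 4: fire T3:  (P0=3, P1=2, P2=4, P3=6, P4=1, P5=2, P6=4, P7=1) → (P0=3, P1=2, P2=4, P3=6, P4=0, P5=3, P6=4, P7=1)
step 5: fire T0:  (P0=3, P1=2, P2=4, P3=6, P4=0, P5=3, P6=4, P7=1) → (P0=3, P1=5, P2=4, P3=5, P4=0, P5=3, P6=4, P7=1)
step 6: fire T1:  (P0=3, P1=5, P2=4, P3=5, P4=0, P5=3, P6=4, P7=1) → (P0=5, P1=5, P2=4, P3=7, P4=0, P5=3, P6=6, P7=1)
step 7: fire T0:  (P0=5, P1=5, P2=4, P3=7, P4=0, P5=3, P6=6, P7=1) → (P0=5, P1=8, P2=4, P3=6, P4=0, P5=3, P6=6, P7=1)

(P0=5, P1=8, P2=4, P3=6, P4=0, P5=3, P6=6, P7=1)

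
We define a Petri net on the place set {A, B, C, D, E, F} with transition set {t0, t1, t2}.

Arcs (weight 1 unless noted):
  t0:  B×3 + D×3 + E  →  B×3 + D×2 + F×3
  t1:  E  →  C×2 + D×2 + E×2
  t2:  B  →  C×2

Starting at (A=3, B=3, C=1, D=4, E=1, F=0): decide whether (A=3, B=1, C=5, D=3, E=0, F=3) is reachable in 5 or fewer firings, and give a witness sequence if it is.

YES — reachable via ⟨t0, t2, t2⟩ (3 firings)

step 1: fire t0:  (A=3, B=3, C=1, D=4, E=1, F=0) → (A=3, B=3, C=1, D=3, E=0, F=3)
step 2: fire t2:  (A=3, B=3, C=1, D=3, E=0, F=3) → (A=3, B=2, C=3, D=3, E=0, F=3)
step 3: fire t2:  (A=3, B=2, C=3, D=3, E=0, F=3) → (A=3, B=1, C=5, D=3, E=0, F=3)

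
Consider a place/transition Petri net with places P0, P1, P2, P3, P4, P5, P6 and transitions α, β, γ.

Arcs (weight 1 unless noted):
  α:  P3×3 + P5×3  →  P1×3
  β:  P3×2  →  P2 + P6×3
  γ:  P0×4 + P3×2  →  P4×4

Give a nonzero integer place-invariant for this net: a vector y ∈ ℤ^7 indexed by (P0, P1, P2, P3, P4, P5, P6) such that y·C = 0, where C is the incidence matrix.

y = (P0:1, P1:-2, P2:-4, P3:-2, P4:0, P5:0, P6:0)

Incidence matrix C (rows=places, cols=transitions):
        α    β    γ
   P0   0    0   -4
   P1   3    0    0
   P2   0    1    0
   P3  -3   -2   -2
   P4   0    0    4
   P5  -3    0    0
   P6   0    3    0

Candidate y = [1, -2, -4, -2, 0, 0, 0]; check y·C column-wise:
  col α: 1·0 + -2·3 + -4·0 + -2·-3 + 0·-3 = 0
  col β: 1·0 + -2·0 + -4·1 + -2·-2 + 0·3 = 0
  col γ: 1·-4 + -2·0 + -4·0 + -2·-2 + 0·4 = 0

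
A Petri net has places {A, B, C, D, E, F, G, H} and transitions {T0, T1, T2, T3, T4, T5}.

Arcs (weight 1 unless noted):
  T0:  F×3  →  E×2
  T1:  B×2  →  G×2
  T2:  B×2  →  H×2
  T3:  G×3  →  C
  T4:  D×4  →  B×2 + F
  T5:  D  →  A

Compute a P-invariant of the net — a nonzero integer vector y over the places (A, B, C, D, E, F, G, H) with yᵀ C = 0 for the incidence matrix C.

y = (A:1, B:0, C:0, D:1, E:6, F:4, G:0, H:0)

Incidence matrix C (rows=places, cols=transitions):
       T0   T1   T2   T3   T4   T5
    A   0    0    0    0    0    1
    B   0   -2   -2    0    2    0
    C   0    0    0    1    0    0
    D   0    0    0    0   -4   -1
    E   2    0    0    0    0    0
    F  -3    0    0    0    1    0
    G   0    2    0   -3    0    0
    H   0    0    2    0    0    0

Candidate y = [1, 0, 0, 1, 6, 4, 0, 0]; check y·C column-wise:
  col T0: 1·0 + 1·0 + 6·2 + 4·-3 = 0
  col T1: 1·0 + 0·-2 + 1·0 + 6·0 + 4·0 + 0·2 = 0
  col T2: 1·0 + 0·-2 + 1·0 + 6·0 + 4·0 + 0·2 = 0
  col T3: 1·0 + 0·1 + 1·0 + 6·0 + 4·0 + 0·-3 = 0
  col T4: 1·0 + 0·2 + 1·-4 + 6·0 + 4·1 = 0
  col T5: 1·1 + 1·-1 + 6·0 + 4·0 = 0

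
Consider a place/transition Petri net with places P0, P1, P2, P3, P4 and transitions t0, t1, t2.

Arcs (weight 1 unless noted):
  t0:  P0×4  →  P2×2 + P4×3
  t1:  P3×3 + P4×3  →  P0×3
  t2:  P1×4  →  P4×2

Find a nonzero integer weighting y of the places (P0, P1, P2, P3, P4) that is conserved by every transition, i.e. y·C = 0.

y = (P0:1, P1:0, P2:2, P3:1, P4:0)

Incidence matrix C (rows=places, cols=transitions):
       t0   t1   t2
   P0  -4    3    0
   P1   0    0   -4
   P2   2    0    0
   P3   0   -3    0
   P4   3   -3    2

Candidate y = [1, 0, 2, 1, 0]; check y·C column-wise:
  col t0: 1·-4 + 2·2 + 1·0 + 0·3 = 0
  col t1: 1·3 + 2·0 + 1·-3 + 0·-3 = 0
  col t2: 1·0 + 0·-4 + 2·0 + 1·0 + 0·2 = 0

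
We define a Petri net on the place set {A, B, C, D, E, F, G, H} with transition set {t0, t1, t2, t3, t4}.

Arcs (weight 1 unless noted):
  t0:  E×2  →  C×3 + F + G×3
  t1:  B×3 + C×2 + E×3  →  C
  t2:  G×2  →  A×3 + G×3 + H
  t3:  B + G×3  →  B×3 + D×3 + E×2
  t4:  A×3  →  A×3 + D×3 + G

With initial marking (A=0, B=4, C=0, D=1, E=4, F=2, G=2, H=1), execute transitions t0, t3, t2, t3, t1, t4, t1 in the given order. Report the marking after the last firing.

step 1: fire t0:  (A=0, B=4, C=0, D=1, E=4, F=2, G=2, H=1) → (A=0, B=4, C=3, D=1, E=2, F=3, G=5, H=1)
step 2: fire t3:  (A=0, B=4, C=3, D=1, E=2, F=3, G=5, H=1) → (A=0, B=6, C=3, D=4, E=4, F=3, G=2, H=1)
step 3: fire t2:  (A=0, B=6, C=3, D=4, E=4, F=3, G=2, H=1) → (A=3, B=6, C=3, D=4, E=4, F=3, G=3, H=2)
step 4: fire t3:  (A=3, B=6, C=3, D=4, E=4, F=3, G=3, H=2) → (A=3, B=8, C=3, D=7, E=6, F=3, G=0, H=2)
step 5: fire t1:  (A=3, B=8, C=3, D=7, E=6, F=3, G=0, H=2) → (A=3, B=5, C=2, D=7, E=3, F=3, G=0, H=2)
step 6: fire t4:  (A=3, B=5, C=2, D=7, E=3, F=3, G=0, H=2) → (A=3, B=5, C=2, D=10, E=3, F=3, G=1, H=2)
step 7: fire t1:  (A=3, B=5, C=2, D=10, E=3, F=3, G=1, H=2) → (A=3, B=2, C=1, D=10, E=0, F=3, G=1, H=2)

(A=3, B=2, C=1, D=10, E=0, F=3, G=1, H=2)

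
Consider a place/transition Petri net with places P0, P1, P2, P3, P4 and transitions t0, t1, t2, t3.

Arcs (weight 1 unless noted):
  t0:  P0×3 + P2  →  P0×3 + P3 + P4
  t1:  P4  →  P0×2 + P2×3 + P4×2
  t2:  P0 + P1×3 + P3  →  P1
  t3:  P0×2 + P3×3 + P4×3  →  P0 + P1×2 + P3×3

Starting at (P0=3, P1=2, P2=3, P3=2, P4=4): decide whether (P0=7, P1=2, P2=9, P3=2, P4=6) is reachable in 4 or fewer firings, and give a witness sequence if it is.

YES — reachable via ⟨t1, t1⟩ (2 firings)

step 1: fire t1:  (P0=3, P1=2, P2=3, P3=2, P4=4) → (P0=5, P1=2, P2=6, P3=2, P4=5)
step 2: fire t1:  (P0=5, P1=2, P2=6, P3=2, P4=5) → (P0=7, P1=2, P2=9, P3=2, P4=6)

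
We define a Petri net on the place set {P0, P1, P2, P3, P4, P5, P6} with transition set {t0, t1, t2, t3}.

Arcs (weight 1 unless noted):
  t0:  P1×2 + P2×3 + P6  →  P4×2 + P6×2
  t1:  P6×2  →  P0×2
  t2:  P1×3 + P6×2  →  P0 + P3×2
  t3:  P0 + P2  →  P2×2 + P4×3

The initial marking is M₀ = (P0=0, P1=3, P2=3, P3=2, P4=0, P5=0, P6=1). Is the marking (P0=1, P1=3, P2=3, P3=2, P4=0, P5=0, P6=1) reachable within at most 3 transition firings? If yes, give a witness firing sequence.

depth 0: 1 marking
depth 1: 2 markings reached so far
depth 2: 3 markings reached so far
depth 3: 3 markings reached so far
(frontier empty at depth 3; search complete)
target is not among the 3 markings reachable within 3 steps

NO — not reachable within 3 firings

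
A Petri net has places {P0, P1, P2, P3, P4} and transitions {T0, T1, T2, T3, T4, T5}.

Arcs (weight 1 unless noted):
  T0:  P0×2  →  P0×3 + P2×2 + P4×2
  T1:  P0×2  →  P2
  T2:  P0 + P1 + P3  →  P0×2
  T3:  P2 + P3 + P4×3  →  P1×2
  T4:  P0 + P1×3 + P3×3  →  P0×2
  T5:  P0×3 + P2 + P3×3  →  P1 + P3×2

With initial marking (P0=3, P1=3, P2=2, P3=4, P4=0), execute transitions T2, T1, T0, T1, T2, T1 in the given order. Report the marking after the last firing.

step 1: fire T2:  (P0=3, P1=3, P2=2, P3=4, P4=0) → (P0=4, P1=2, P2=2, P3=3, P4=0)
step 2: fire T1:  (P0=4, P1=2, P2=2, P3=3, P4=0) → (P0=2, P1=2, P2=3, P3=3, P4=0)
step 3: fire T0:  (P0=2, P1=2, P2=3, P3=3, P4=0) → (P0=3, P1=2, P2=5, P3=3, P4=2)
step 4: fire T1:  (P0=3, P1=2, P2=5, P3=3, P4=2) → (P0=1, P1=2, P2=6, P3=3, P4=2)
step 5: fire T2:  (P0=1, P1=2, P2=6, P3=3, P4=2) → (P0=2, P1=1, P2=6, P3=2, P4=2)
step 6: fire T1:  (P0=2, P1=1, P2=6, P3=2, P4=2) → (P0=0, P1=1, P2=7, P3=2, P4=2)

(P0=0, P1=1, P2=7, P3=2, P4=2)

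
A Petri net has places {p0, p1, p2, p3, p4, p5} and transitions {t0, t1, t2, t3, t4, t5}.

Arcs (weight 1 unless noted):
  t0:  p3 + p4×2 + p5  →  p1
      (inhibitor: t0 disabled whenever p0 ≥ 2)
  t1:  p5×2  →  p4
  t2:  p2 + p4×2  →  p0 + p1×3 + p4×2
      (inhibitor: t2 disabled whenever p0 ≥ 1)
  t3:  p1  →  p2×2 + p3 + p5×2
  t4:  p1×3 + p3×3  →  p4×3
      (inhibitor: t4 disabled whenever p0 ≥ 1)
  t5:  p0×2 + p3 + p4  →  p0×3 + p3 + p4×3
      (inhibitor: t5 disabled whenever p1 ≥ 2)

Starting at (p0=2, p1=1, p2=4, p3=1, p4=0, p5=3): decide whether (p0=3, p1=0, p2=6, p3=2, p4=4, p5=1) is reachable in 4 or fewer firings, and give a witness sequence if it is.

step 1: fire t1:  (p0=2, p1=1, p2=4, p3=1, p4=0, p5=3) → (p0=2, p1=1, p2=4, p3=1, p4=1, p5=1)
step 2: fire t3:  (p0=2, p1=1, p2=4, p3=1, p4=1, p5=1) → (p0=2, p1=0, p2=6, p3=2, p4=1, p5=3)
step 3: fire t1:  (p0=2, p1=0, p2=6, p3=2, p4=1, p5=3) → (p0=2, p1=0, p2=6, p3=2, p4=2, p5=1)
step 4: fire t5:  (p0=2, p1=0, p2=6, p3=2, p4=2, p5=1) → (p0=3, p1=0, p2=6, p3=2, p4=4, p5=1)

YES — reachable via ⟨t1, t3, t1, t5⟩ (4 firings)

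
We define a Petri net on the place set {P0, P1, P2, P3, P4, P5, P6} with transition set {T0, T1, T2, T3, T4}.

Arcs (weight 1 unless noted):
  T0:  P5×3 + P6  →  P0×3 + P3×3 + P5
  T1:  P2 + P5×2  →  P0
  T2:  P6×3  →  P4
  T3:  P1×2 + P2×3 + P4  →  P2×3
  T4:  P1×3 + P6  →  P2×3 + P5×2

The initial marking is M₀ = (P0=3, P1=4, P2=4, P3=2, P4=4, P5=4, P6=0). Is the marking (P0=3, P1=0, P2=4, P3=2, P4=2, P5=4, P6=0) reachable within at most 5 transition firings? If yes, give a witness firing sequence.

step 1: fire T3:  (P0=3, P1=4, P2=4, P3=2, P4=4, P5=4, P6=0) → (P0=3, P1=2, P2=4, P3=2, P4=3, P5=4, P6=0)
step 2: fire T3:  (P0=3, P1=2, P2=4, P3=2, P4=3, P5=4, P6=0) → (P0=3, P1=0, P2=4, P3=2, P4=2, P5=4, P6=0)

YES — reachable via ⟨T3, T3⟩ (2 firings)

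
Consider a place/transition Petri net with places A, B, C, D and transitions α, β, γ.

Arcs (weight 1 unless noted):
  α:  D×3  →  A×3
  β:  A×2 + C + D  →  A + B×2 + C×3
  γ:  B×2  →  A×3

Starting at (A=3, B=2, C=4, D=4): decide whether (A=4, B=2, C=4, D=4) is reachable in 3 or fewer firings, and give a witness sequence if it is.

NO — not reachable within 3 firings

depth 0: 1 marking
depth 1: 4 markings reached so far
depth 2: 8 markings reached so far
depth 3: 11 markings reached so far
target is not among the 11 markings reachable within 3 steps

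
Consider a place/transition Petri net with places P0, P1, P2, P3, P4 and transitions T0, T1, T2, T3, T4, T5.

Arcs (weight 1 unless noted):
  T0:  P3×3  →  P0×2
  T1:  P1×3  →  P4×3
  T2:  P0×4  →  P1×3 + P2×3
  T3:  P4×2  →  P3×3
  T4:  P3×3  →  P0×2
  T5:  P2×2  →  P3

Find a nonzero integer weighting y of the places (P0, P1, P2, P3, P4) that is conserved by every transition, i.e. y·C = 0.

y = (P0:3, P1:3, P2:1, P3:2, P4:3)

Incidence matrix C (rows=places, cols=transitions):
       T0   T1   T2   T3   T4   T5
   P0   2    0   -4    0    2    0
   P1   0   -3    3    0    0    0
   P2   0    0    3    0    0   -2
   P3  -3    0    0    3   -3    1
   P4   0    3    0   -2    0    0

Candidate y = [3, 3, 1, 2, 3]; check y·C column-wise:
  col T0: 3·2 + 3·0 + 1·0 + 2·-3 + 3·0 = 0
  col T1: 3·0 + 3·-3 + 1·0 + 2·0 + 3·3 = 0
  col T2: 3·-4 + 3·3 + 1·3 + 2·0 + 3·0 = 0
  col T3: 3·0 + 3·0 + 1·0 + 2·3 + 3·-2 = 0
  col T4: 3·2 + 3·0 + 1·0 + 2·-3 + 3·0 = 0
  col T5: 3·0 + 3·0 + 1·-2 + 2·1 + 3·0 = 0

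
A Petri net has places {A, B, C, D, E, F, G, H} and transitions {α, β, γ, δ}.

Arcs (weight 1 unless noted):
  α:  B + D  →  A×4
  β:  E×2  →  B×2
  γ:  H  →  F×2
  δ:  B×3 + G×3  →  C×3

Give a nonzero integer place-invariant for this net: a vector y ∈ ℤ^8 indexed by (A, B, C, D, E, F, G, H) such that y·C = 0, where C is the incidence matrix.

y = (A:1, B:0, C:0, D:4, E:0, F:0, G:0, H:0)

Incidence matrix C (rows=places, cols=transitions):
        α    β    γ    δ
    A   4    0    0    0
    B  -1    2    0   -3
    C   0    0    0    3
    D  -1    0    0    0
    E   0   -2    0    0
    F   0    0    2    0
    G   0    0    0   -3
    H   0    0   -1    0

Candidate y = [1, 0, 0, 4, 0, 0, 0, 0]; check y·C column-wise:
  col α: 1·4 + 0·-1 + 4·-1 = 0
  col β: 1·0 + 0·2 + 4·0 + 0·-2 = 0
  col γ: 1·0 + 4·0 + 0·2 + 0·-1 = 0
  col δ: 1·0 + 0·-3 + 0·3 + 4·0 + 0·-3 = 0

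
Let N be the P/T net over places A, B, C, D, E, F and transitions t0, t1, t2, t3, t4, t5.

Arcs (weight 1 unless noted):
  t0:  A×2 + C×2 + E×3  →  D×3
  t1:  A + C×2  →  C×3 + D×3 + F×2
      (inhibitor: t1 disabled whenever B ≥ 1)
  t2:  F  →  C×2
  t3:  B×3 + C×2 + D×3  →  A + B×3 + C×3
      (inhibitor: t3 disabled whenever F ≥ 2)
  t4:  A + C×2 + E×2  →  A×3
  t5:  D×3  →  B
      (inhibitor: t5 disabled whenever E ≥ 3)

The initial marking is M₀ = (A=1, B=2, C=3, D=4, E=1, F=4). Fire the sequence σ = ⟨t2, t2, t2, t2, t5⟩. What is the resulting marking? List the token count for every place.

step 1: fire t2:  (A=1, B=2, C=3, D=4, E=1, F=4) → (A=1, B=2, C=5, D=4, E=1, F=3)
step 2: fire t2:  (A=1, B=2, C=5, D=4, E=1, F=3) → (A=1, B=2, C=7, D=4, E=1, F=2)
step 3: fire t2:  (A=1, B=2, C=7, D=4, E=1, F=2) → (A=1, B=2, C=9, D=4, E=1, F=1)
step 4: fire t2:  (A=1, B=2, C=9, D=4, E=1, F=1) → (A=1, B=2, C=11, D=4, E=1, F=0)
step 5: fire t5:  (A=1, B=2, C=11, D=4, E=1, F=0) → (A=1, B=3, C=11, D=1, E=1, F=0)

(A=1, B=3, C=11, D=1, E=1, F=0)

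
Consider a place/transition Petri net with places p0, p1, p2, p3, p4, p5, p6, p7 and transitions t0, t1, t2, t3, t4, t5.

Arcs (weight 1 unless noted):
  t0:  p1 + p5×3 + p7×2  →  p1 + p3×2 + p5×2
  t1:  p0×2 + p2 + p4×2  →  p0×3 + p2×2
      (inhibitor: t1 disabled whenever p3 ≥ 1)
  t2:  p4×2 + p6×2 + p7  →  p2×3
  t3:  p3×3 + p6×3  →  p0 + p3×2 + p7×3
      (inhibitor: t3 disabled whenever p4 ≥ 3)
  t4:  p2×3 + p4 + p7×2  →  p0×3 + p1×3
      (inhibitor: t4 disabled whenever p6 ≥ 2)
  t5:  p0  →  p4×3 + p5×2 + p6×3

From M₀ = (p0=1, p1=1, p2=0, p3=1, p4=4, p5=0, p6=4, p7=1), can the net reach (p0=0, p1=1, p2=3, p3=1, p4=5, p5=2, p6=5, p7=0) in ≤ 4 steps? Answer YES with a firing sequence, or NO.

step 1: fire t2:  (p0=1, p1=1, p2=0, p3=1, p4=4, p5=0, p6=4, p7=1) → (p0=1, p1=1, p2=3, p3=1, p4=2, p5=0, p6=2, p7=0)
step 2: fire t5:  (p0=1, p1=1, p2=3, p3=1, p4=2, p5=0, p6=2, p7=0) → (p0=0, p1=1, p2=3, p3=1, p4=5, p5=2, p6=5, p7=0)

YES — reachable via ⟨t2, t5⟩ (2 firings)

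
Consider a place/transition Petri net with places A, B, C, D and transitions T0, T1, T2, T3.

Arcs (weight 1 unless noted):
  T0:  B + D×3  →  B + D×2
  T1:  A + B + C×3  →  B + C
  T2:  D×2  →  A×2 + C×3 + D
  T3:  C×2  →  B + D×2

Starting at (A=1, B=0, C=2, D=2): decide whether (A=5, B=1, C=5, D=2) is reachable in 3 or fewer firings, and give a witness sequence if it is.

depth 0: 1 marking
depth 1: 3 markings reached so far
depth 2: 5 markings reached so far
depth 3: 10 markings reached so far
target is not among the 10 markings reachable within 3 steps

NO — not reachable within 3 firings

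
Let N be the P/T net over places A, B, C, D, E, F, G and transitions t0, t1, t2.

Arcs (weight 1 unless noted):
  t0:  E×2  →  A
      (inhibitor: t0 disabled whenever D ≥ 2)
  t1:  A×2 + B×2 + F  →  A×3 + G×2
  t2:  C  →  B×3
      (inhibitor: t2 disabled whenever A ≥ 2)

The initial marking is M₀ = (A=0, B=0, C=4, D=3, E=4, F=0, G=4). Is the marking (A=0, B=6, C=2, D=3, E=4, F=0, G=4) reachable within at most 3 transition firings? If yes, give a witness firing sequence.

step 1: fire t2:  (A=0, B=0, C=4, D=3, E=4, F=0, G=4) → (A=0, B=3, C=3, D=3, E=4, F=0, G=4)
step 2: fire t2:  (A=0, B=3, C=3, D=3, E=4, F=0, G=4) → (A=0, B=6, C=2, D=3, E=4, F=0, G=4)

YES — reachable via ⟨t2, t2⟩ (2 firings)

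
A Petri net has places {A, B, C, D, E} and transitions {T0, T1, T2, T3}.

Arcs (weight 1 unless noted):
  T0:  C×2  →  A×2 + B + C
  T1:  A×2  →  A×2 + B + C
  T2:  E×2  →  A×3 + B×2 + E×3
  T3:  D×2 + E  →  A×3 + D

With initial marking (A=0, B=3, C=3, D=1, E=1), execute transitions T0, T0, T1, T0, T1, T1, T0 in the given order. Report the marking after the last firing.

step 1: fire T0:  (A=0, B=3, C=3, D=1, E=1) → (A=2, B=4, C=2, D=1, E=1)
step 2: fire T0:  (A=2, B=4, C=2, D=1, E=1) → (A=4, B=5, C=1, D=1, E=1)
step 3: fire T1:  (A=4, B=5, C=1, D=1, E=1) → (A=4, B=6, C=2, D=1, E=1)
step 4: fire T0:  (A=4, B=6, C=2, D=1, E=1) → (A=6, B=7, C=1, D=1, E=1)
step 5: fire T1:  (A=6, B=7, C=1, D=1, E=1) → (A=6, B=8, C=2, D=1, E=1)
step 6: fire T1:  (A=6, B=8, C=2, D=1, E=1) → (A=6, B=9, C=3, D=1, E=1)
step 7: fire T0:  (A=6, B=9, C=3, D=1, E=1) → (A=8, B=10, C=2, D=1, E=1)

(A=8, B=10, C=2, D=1, E=1)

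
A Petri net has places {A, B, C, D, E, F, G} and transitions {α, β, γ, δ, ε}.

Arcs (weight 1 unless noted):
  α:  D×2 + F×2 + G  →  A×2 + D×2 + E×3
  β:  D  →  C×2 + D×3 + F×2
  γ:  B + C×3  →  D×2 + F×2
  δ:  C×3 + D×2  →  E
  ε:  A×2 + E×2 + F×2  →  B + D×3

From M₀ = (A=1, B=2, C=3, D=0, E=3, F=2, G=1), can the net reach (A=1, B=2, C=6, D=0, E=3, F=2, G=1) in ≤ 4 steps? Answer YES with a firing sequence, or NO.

depth 0: 1 marking
depth 1: 2 markings reached so far
depth 2: 4 markings reached so far
depth 3: 7 markings reached so far
depth 4: 12 markings reached so far
target is not among the 12 markings reachable within 4 steps

NO — not reachable within 4 firings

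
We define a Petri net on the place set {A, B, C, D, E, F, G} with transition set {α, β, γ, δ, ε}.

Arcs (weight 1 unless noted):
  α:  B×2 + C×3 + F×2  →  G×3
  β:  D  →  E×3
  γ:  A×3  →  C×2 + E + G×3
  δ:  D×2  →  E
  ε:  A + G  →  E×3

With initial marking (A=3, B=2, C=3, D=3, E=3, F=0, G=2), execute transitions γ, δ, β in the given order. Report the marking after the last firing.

step 1: fire γ:  (A=3, B=2, C=3, D=3, E=3, F=0, G=2) → (A=0, B=2, C=5, D=3, E=4, F=0, G=5)
step 2: fire δ:  (A=0, B=2, C=5, D=3, E=4, F=0, G=5) → (A=0, B=2, C=5, D=1, E=5, F=0, G=5)
step 3: fire β:  (A=0, B=2, C=5, D=1, E=5, F=0, G=5) → (A=0, B=2, C=5, D=0, E=8, F=0, G=5)

(A=0, B=2, C=5, D=0, E=8, F=0, G=5)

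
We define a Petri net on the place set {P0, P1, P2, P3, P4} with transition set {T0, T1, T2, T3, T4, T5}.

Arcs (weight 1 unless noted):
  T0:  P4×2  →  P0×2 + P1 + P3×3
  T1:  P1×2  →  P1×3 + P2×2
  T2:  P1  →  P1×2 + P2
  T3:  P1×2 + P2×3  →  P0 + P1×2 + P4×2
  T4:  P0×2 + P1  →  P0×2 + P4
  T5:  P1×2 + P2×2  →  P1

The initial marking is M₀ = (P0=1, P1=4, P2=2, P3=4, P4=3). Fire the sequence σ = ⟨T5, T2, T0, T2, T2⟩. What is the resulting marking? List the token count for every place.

step 1: fire T5:  (P0=1, P1=4, P2=2, P3=4, P4=3) → (P0=1, P1=3, P2=0, P3=4, P4=3)
step 2: fire T2:  (P0=1, P1=3, P2=0, P3=4, P4=3) → (P0=1, P1=4, P2=1, P3=4, P4=3)
step 3: fire T0:  (P0=1, P1=4, P2=1, P3=4, P4=3) → (P0=3, P1=5, P2=1, P3=7, P4=1)
step 4: fire T2:  (P0=3, P1=5, P2=1, P3=7, P4=1) → (P0=3, P1=6, P2=2, P3=7, P4=1)
step 5: fire T2:  (P0=3, P1=6, P2=2, P3=7, P4=1) → (P0=3, P1=7, P2=3, P3=7, P4=1)

(P0=3, P1=7, P2=3, P3=7, P4=1)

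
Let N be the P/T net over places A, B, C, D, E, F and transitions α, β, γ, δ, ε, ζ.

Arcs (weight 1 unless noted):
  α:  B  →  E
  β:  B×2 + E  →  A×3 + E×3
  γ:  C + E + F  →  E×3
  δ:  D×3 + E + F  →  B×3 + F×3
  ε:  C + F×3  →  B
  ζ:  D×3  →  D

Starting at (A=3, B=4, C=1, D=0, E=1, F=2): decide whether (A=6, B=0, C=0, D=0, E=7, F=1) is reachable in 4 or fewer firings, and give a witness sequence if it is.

step 1: fire α:  (A=3, B=4, C=1, D=0, E=1, F=2) → (A=3, B=3, C=1, D=0, E=2, F=2)
step 2: fire α:  (A=3, B=3, C=1, D=0, E=2, F=2) → (A=3, B=2, C=1, D=0, E=3, F=2)
step 3: fire β:  (A=3, B=2, C=1, D=0, E=3, F=2) → (A=6, B=0, C=1, D=0, E=5, F=2)
step 4: fire γ:  (A=6, B=0, C=1, D=0, E=5, F=2) → (A=6, B=0, C=0, D=0, E=7, F=1)

YES — reachable via ⟨α, α, β, γ⟩ (4 firings)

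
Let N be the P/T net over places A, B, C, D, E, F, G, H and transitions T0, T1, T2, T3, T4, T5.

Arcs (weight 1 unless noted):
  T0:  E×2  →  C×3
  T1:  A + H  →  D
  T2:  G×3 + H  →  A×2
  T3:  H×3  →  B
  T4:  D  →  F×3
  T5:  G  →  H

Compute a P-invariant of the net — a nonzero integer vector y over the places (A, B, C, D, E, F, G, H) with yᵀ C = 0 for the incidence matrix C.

Incidence matrix C (rows=places, cols=transitions):
       T0   T1   T2   T3   T4   T5
    A   0   -1    2    0    0    0
    B   0    0    0    1    0    0
    C   3    0    0    0    0    0
    D   0    1    0    0   -1    0
    E  -2    0    0    0    0    0
    F   0    0    0    0    3    0
    G   0    0   -3    0    0   -1
    H   0   -1   -1   -3    0    1

Candidate y = [0, 0, 2, 0, 3, 0, 0, 0]; check y·C column-wise:
  col T0: 2·3 + 3·-2 = 0
  col T1: 0·-1 + 2·0 + 0·1 + 3·0 + 0·-1 = 0
  col T2: 0·2 + 2·0 + 3·0 + 0·-3 + 0·-1 = 0
  col T3: 0·1 + 2·0 + 3·0 + 0·-3 = 0
  col T4: 2·0 + 0·-1 + 3·0 + 0·3 = 0
  col T5: 2·0 + 3·0 + 0·-1 + 0·1 = 0

y = (A:0, B:0, C:2, D:0, E:3, F:0, G:0, H:0)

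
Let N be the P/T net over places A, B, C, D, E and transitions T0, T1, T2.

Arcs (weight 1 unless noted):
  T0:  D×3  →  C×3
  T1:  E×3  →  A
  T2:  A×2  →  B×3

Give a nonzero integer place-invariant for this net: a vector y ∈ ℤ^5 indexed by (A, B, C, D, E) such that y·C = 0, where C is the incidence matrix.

Incidence matrix C (rows=places, cols=transitions):
       T0   T1   T2
    A   0    1   -2
    B   0    0    3
    C   3    0    0
    D  -3    0    0
    E   0   -3    0

Candidate y = [0, 0, 1, 1, 0]; check y·C column-wise:
  col T0: 1·3 + 1·-3 = 0
  col T1: 0·1 + 1·0 + 1·0 + 0·-3 = 0
  col T2: 0·-2 + 0·3 + 1·0 + 1·0 = 0

y = (A:0, B:0, C:1, D:1, E:0)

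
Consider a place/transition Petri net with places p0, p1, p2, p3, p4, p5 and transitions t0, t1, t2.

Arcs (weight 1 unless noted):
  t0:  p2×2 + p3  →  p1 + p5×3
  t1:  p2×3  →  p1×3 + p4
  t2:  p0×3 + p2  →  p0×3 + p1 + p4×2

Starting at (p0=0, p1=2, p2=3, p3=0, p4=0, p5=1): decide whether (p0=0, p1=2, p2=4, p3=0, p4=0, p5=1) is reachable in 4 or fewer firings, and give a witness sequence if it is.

NO — not reachable within 4 firings

depth 0: 1 marking
depth 1: 2 markings reached so far
depth 2: 2 markings reached so far
(frontier empty at depth 2; search complete)
target is not among the 2 markings reachable within 4 steps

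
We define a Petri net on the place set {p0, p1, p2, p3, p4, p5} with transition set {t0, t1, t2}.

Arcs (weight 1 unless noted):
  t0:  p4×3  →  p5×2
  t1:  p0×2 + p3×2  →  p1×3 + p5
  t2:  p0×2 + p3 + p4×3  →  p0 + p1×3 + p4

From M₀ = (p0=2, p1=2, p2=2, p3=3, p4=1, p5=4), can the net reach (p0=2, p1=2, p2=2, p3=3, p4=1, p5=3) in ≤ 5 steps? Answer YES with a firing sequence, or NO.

NO — not reachable within 5 firings

depth 0: 1 marking
depth 1: 2 markings reached so far
depth 2: 2 markings reached so far
(frontier empty at depth 2; search complete)
target is not among the 2 markings reachable within 5 steps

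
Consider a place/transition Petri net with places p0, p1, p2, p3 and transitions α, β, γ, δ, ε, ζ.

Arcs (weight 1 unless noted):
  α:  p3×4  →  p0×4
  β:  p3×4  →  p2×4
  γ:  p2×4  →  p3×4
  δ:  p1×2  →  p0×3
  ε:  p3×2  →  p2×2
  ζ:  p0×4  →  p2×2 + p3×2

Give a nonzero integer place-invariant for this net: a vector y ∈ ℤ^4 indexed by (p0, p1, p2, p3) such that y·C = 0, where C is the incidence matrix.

Incidence matrix C (rows=places, cols=transitions):
        α    β    γ    δ    ε    ζ
   p0   4    0    0    3    0   -4
   p1   0    0    0   -2    0    0
   p2   0    4   -4    0    2    2
   p3  -4   -4    4    0   -2    2

Candidate y = [2, 3, 2, 2]; check y·C column-wise:
  col α: 2·4 + 3·0 + 2·0 + 2·-4 = 0
  col β: 2·0 + 3·0 + 2·4 + 2·-4 = 0
  col γ: 2·0 + 3·0 + 2·-4 + 2·4 = 0
  col δ: 2·3 + 3·-2 + 2·0 + 2·0 = 0
  col ε: 2·0 + 3·0 + 2·2 + 2·-2 = 0
  col ζ: 2·-4 + 3·0 + 2·2 + 2·2 = 0

y = (p0:2, p1:3, p2:2, p3:2)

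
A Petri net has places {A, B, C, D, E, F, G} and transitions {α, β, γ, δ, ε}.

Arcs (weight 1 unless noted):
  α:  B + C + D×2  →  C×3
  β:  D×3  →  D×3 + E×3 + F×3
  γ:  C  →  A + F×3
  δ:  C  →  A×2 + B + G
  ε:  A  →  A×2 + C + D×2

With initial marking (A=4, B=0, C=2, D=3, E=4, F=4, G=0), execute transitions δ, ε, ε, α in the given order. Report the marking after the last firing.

step 1: fire δ:  (A=4, B=0, C=2, D=3, E=4, F=4, G=0) → (A=6, B=1, C=1, D=3, E=4, F=4, G=1)
step 2: fire ε:  (A=6, B=1, C=1, D=3, E=4, F=4, G=1) → (A=7, B=1, C=2, D=5, E=4, F=4, G=1)
step 3: fire ε:  (A=7, B=1, C=2, D=5, E=4, F=4, G=1) → (A=8, B=1, C=3, D=7, E=4, F=4, G=1)
step 4: fire α:  (A=8, B=1, C=3, D=7, E=4, F=4, G=1) → (A=8, B=0, C=5, D=5, E=4, F=4, G=1)

(A=8, B=0, C=5, D=5, E=4, F=4, G=1)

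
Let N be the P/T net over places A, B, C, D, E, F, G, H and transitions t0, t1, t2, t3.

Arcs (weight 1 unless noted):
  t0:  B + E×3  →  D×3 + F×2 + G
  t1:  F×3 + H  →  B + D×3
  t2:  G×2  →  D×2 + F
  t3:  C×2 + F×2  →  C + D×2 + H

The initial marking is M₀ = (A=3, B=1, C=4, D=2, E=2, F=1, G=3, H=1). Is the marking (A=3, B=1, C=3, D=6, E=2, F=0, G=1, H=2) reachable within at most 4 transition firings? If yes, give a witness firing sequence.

step 1: fire t2:  (A=3, B=1, C=4, D=2, E=2, F=1, G=3, H=1) → (A=3, B=1, C=4, D=4, E=2, F=2, G=1, H=1)
step 2: fire t3:  (A=3, B=1, C=4, D=4, E=2, F=2, G=1, H=1) → (A=3, B=1, C=3, D=6, E=2, F=0, G=1, H=2)

YES — reachable via ⟨t2, t3⟩ (2 firings)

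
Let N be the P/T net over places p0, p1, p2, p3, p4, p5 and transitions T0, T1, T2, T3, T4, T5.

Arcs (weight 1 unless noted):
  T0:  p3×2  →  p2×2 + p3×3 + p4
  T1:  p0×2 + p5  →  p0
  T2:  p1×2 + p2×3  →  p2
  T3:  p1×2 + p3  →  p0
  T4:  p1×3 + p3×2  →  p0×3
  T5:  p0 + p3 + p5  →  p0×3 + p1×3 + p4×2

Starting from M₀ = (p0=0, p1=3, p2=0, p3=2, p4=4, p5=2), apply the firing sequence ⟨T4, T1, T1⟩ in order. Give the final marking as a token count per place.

(p0=1, p1=0, p2=0, p3=0, p4=4, p5=0)

step 1: fire T4:  (p0=0, p1=3, p2=0, p3=2, p4=4, p5=2) → (p0=3, p1=0, p2=0, p3=0, p4=4, p5=2)
step 2: fire T1:  (p0=3, p1=0, p2=0, p3=0, p4=4, p5=2) → (p0=2, p1=0, p2=0, p3=0, p4=4, p5=1)
step 3: fire T1:  (p0=2, p1=0, p2=0, p3=0, p4=4, p5=1) → (p0=1, p1=0, p2=0, p3=0, p4=4, p5=0)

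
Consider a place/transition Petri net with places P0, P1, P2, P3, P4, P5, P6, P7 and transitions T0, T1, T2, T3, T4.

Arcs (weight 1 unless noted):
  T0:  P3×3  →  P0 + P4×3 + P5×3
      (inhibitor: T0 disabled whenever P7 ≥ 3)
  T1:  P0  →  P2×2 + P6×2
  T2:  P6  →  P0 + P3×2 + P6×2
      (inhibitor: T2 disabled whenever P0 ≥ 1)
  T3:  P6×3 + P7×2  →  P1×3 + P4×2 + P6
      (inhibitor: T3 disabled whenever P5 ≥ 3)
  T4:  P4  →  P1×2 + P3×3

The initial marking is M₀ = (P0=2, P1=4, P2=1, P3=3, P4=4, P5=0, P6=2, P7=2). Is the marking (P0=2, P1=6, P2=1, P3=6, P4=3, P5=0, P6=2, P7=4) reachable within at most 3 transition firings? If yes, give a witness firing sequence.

depth 0: 1 marking
depth 1: 4 markings reached so far
depth 2: 10 markings reached so far
depth 3: 21 markings reached so far
target is not among the 21 markings reachable within 3 steps

NO — not reachable within 3 firings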